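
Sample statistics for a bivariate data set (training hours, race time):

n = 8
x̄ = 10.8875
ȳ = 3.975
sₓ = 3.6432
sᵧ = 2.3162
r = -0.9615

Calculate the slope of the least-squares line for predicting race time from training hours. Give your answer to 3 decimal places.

b = r · sᵧ/sₓ = -0.9615 · 2.3162/3.6432 = -0.611283

-0.611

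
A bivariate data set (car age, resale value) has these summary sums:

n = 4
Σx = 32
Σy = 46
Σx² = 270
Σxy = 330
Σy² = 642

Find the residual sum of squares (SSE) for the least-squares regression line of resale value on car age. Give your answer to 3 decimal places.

9.857

Sxx = Σx² − (Σx)²/n = 270 − 256 = 14
Sxy = Σxy − (Σx)(Σy)/n = 330 − 368 = -38
Syy = Σy² − (Σy)²/n = 642 − 529 = 113
b = Sxy/Sxx = -38/14 = -2.714286
SSE = Syy − b·Sxy = 113 − (-2.714286)·(-38) = 9.857143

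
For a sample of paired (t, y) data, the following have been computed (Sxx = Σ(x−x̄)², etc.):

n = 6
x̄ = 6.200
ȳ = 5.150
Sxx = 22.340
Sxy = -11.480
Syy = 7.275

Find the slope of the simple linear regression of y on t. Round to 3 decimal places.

-0.514

b = Sxy/Sxx = -11.48/22.34 = -0.513876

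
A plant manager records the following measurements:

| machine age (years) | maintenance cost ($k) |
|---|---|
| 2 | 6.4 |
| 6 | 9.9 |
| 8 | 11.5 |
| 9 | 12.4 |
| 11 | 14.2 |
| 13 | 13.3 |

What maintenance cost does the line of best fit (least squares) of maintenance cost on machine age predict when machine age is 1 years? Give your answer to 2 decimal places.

n = 6, Σx = 49, Σy = 67.7, Σxy = 604.9, Σx² = 475
Sxx = Σx² − (Σx)²/n = 475 − 400.166667 = 74.833333
Sxy = Σxy − (Σx)(Σy)/n = 604.9 − 552.883333 = 52.016667
b = Sxy/Sxx = 52.016667/74.833333 = 0.695100
a = ȳ − b·x̄ = 11.283333 − 0.695100·8.166667 = 5.606682
ŷ(1) = a + b·1 = 5.606682 + 0.695100·1 = 6.301782

6.30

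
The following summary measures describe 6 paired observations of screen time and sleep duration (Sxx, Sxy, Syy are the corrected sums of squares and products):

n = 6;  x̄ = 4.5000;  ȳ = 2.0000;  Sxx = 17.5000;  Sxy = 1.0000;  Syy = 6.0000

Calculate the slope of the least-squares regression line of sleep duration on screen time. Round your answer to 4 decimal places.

0.0571

b = Sxy/Sxx = 1/17.5 = 0.057143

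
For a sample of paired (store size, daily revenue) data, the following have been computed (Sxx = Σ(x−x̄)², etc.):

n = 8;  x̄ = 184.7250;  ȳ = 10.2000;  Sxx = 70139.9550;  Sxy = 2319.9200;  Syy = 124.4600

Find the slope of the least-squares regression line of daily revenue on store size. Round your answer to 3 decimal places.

0.033

b = Sxy/Sxx = 2319.92/70139.955 = 0.033076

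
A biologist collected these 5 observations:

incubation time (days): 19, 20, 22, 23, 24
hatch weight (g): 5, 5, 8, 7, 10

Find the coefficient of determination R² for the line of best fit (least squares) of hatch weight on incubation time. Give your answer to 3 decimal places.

n = 5, Σx = 108, Σy = 35, Σxy = 772, Σx² = 2350, Σy² = 263
Sxx = Σx² − (Σx)²/n = 2350 − 2332.8 = 17.2
Sxy = Σxy − (Σx)(Σy)/n = 772 − 756 = 16
Syy = Σy² − (Σy)²/n = 263 − 245 = 18
R² = Sxy²/(Sxx·Syy) = (16)²/(17.2·18) = 0.826873

0.827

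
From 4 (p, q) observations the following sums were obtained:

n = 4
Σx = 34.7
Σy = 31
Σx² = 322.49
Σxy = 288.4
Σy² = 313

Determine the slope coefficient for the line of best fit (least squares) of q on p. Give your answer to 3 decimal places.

0.907

Sxx = Σx² − (Σx)²/n = 322.49 − 301.0225 = 21.4675
Sxy = Σxy − (Σx)(Σy)/n = 288.4 − 268.925 = 19.475
b = Sxy/Sxx = 19.475/21.4675 = 0.907185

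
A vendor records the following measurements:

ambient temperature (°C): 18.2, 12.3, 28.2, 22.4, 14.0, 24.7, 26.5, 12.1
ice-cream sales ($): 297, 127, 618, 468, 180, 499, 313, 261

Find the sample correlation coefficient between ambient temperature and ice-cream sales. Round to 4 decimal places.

0.8411

n = 8, Σx = 158.4, Σy = 2763, Σxy = 61176.2, Σx² = 3434.28, Σy² = 1152777
Sxx = Σx² − (Σx)²/n = 3434.28 − 3136.32 = 297.96
Sxy = Σxy − (Σx)(Σy)/n = 61176.2 − 54707.4 = 6468.8
Syy = Σy² − (Σy)²/n = 1152777 − 954271.125 = 198505.875
r = Sxy/√(Sxx·Syy) = 6468.8/√(59146810.515) = 6468.8/7690.696361 = 0.841120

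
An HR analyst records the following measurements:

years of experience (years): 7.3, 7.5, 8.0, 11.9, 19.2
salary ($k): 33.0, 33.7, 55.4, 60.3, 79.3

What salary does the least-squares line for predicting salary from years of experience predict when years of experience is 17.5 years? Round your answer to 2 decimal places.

75.61

n = 5, Σx = 53.9, Σy = 261.7, Σxy = 3176.98, Σx² = 683.79
Sxx = Σx² − (Σx)²/n = 683.79 − 581.042 = 102.748
Sxy = Σxy − (Σx)(Σy)/n = 3176.98 − 2821.126 = 355.854
b = Sxy/Sxx = 355.854/102.748 = 3.463367
a = ȳ − b·x̄ = 52.34 − 3.463367·10.78 = 15.004907
ŷ(17.5) = a + b·17.5 = 15.004907 + 3.463367·17.5 = 75.613824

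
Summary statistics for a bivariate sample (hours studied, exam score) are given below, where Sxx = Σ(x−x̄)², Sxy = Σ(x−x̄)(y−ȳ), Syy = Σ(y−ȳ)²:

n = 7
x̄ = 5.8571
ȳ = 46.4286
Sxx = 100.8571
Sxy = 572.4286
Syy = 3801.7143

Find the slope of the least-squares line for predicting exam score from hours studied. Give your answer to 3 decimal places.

b = Sxy/Sxx = 572.4286/100.8571 = 5.675640

5.676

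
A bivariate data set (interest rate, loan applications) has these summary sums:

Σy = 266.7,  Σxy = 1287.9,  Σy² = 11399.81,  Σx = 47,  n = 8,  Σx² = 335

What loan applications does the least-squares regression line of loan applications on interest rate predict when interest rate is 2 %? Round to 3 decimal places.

51.698

Sxx = Σx² − (Σx)²/n = 335 − 276.125 = 58.875
Sxy = Σxy − (Σx)(Σy)/n = 1287.9 − 1566.8625 = -278.9625
b = Sxy/Sxx = -278.9625/58.875 = -4.738217
a = ȳ − b·x̄ = 33.3375 − (-4.738217)·5.875 = 61.174522
ŷ(2) = a + b·2 = 61.174522 + (-4.738217)·2 = 51.698089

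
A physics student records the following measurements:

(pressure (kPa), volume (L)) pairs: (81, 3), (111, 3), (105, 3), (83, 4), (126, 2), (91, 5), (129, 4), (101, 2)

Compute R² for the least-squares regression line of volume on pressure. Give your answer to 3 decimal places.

0.091

n = 8, Σx = 827, Σy = 26, Σxy = 2648, Σx² = 87795, Σy² = 92
Sxx = Σx² − (Σx)²/n = 87795 − 85491.125 = 2303.875
Sxy = Σxy − (Σx)(Σy)/n = 2648 − 2687.75 = -39.75
Syy = Σy² − (Σy)²/n = 92 − 84.5 = 7.5
R² = Sxy²/(Sxx·Syy) = (-39.75)²/(2303.875·7.5) = 0.091444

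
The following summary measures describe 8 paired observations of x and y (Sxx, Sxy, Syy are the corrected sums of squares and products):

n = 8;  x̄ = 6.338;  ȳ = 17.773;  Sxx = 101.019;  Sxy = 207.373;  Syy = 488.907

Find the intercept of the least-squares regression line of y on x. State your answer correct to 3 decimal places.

4.762

b = Sxy/Sxx = 207.373/101.019 = 2.052812
a = ȳ − b·x̄ = 17.773 − 2.052812·6.338 = 4.762279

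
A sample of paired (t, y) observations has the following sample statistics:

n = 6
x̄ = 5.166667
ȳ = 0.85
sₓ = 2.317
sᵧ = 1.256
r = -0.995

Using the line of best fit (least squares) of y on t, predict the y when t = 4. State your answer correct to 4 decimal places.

b = r · sᵧ/sₓ = -0.995 · 1.256/2.317 = -0.539370
a = ȳ − b·x̄ = 0.85 − (-0.539370)·5.166667 = 3.636745
ŷ(4) = a + b·4 = 3.636745 + (-0.539370)·4 = 1.479265

1.4793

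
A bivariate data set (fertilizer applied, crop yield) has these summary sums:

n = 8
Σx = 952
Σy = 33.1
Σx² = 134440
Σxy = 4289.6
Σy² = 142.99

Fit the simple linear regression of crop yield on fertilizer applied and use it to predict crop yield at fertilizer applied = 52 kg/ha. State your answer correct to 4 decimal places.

3.0266

Sxx = Σx² − (Σx)²/n = 134440 − 113288 = 21152
Sxy = Σxy − (Σx)(Σy)/n = 4289.6 − 3938.9 = 350.7
b = Sxy/Sxx = 350.7/21152 = 0.016580
a = ȳ − b·x̄ = 4.1375 − 0.016580·119 = 2.164481
ŷ(52) = a + b·52 = 2.164481 + 0.016580·52 = 3.026641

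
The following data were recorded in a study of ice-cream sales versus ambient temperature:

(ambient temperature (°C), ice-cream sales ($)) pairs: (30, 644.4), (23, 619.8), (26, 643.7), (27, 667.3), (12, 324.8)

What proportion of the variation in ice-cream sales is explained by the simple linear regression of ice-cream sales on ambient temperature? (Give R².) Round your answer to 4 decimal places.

0.9047

n = 5, Σx = 118, Σy = 2900, Σxy = 72238.3, Σx² = 2978, Σy² = 1764537.42
Sxx = Σx² − (Σx)²/n = 2978 − 2784.8 = 193.2
Sxy = Σxy − (Σx)(Σy)/n = 72238.3 − 68440 = 3798.3
Syy = Σy² − (Σy)²/n = 1764537.42 − 1682000 = 82537.42
R² = Sxy²/(Sxx·Syy) = (3798.3)²/(193.2·82537.42) = 0.904733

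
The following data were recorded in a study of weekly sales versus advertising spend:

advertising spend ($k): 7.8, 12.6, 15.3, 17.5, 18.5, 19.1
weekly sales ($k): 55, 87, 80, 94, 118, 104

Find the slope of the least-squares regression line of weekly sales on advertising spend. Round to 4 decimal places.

4.5414

n = 6, Σx = 90.8, Σy = 538, Σxy = 8563.6, Σx² = 1467
Sxx = Σx² − (Σx)²/n = 1467 − 1374.106667 = 92.893333
Sxy = Σxy − (Σx)(Σy)/n = 8563.6 − 8141.733333 = 421.866667
b = Sxy/Sxx = 421.866667/92.893333 = 4.541410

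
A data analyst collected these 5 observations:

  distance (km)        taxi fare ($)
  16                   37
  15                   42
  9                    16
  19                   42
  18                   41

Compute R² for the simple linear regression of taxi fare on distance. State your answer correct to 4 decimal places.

0.8497

n = 5, Σx = 77, Σy = 178, Σxy = 2902, Σx² = 1247, Σy² = 6834
Sxx = Σx² − (Σx)²/n = 1247 − 1185.8 = 61.2
Sxy = Σxy − (Σx)(Σy)/n = 2902 − 2741.2 = 160.8
Syy = Σy² − (Σy)²/n = 6834 − 6336.8 = 497.2
R² = Sxy²/(Sxx·Syy) = (160.8)²/(61.2·497.2) = 0.849747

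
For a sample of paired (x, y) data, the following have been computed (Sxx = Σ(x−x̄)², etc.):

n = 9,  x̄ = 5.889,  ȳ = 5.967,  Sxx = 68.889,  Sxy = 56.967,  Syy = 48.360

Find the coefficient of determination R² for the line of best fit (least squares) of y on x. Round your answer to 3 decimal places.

0.974

R² = Sxy²/(Sxx·Syy) = (56.967)²/(68.889·48.36) = 0.974116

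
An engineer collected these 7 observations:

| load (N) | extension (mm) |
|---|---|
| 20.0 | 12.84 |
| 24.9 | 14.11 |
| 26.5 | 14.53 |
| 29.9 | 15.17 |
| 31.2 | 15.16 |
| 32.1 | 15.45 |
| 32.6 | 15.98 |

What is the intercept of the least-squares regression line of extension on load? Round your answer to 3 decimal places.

n = 7, Σx = 197.2, Σy = 103.24, Σxy = 2936.652, Σx² = 5682.88
Sxx = Σx² − (Σx)²/n = 5682.88 − 5555.405714 = 127.474286
Sxy = Σxy − (Σx)(Σy)/n = 2936.652 − 2908.418286 = 28.233714
b = Sxy/Sxx = 28.233714/127.474286 = 0.221486
a = ȳ − b·x̄ = 14.748571 − 0.221486·28.171429 = 8.509007

8.509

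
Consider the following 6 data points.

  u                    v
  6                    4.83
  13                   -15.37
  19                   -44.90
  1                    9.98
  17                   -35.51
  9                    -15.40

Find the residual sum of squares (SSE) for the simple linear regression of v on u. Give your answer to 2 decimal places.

146.86

n = 6, Σx = 65, Σy = -96.37, Σxy = -1756.22, Σx² = 937, Σy² = 3873.2963
Sxx = Σx² − (Σx)²/n = 937 − 704.166667 = 232.833333
Sxy = Σxy − (Σx)(Σy)/n = -1756.22 − (-1044.008333) = -712.211667
Syy = Σy² − (Σy)²/n = 3873.2963 − 1547.862817 = 2325.433483
b = Sxy/Sxx = -712.211667/232.833333 = -3.058890
SSE = Syy − b·Sxy = 2325.433483 − (-3.058890)·(-712.211667) = 146.855997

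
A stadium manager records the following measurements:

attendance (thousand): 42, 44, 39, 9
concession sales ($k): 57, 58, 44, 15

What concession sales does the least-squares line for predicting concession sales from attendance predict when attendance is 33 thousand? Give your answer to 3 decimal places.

42.905

n = 4, Σx = 134, Σy = 174, Σxy = 6797, Σx² = 5302
Sxx = Σx² − (Σx)²/n = 5302 − 4489 = 813
Sxy = Σxy − (Σx)(Σy)/n = 6797 − 5829 = 968
b = Sxy/Sxx = 968/813 = 1.190652
a = ȳ − b·x̄ = 43.5 − 1.190652·33.5 = 3.613161
ŷ(33) = a + b·33 = 3.613161 + 1.190652·33 = 42.904674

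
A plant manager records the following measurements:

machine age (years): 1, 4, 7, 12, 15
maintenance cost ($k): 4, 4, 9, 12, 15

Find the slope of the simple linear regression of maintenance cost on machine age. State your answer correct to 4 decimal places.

n = 5, Σx = 39, Σy = 44, Σxy = 452, Σx² = 435
Sxx = Σx² − (Σx)²/n = 435 − 304.2 = 130.8
Sxy = Σxy − (Σx)(Σy)/n = 452 − 343.2 = 108.8
b = Sxy/Sxx = 108.8/130.8 = 0.831804

0.8318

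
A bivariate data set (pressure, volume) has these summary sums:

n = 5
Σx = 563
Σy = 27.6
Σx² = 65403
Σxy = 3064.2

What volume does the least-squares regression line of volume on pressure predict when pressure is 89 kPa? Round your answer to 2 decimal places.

6.03

Sxx = Σx² − (Σx)²/n = 65403 − 63393.8 = 2009.2
Sxy = Σxy − (Σx)(Σy)/n = 3064.2 − 3107.76 = -43.56
b = Sxy/Sxx = -43.56/2009.2 = -0.021680
a = ȳ − b·x̄ = 5.52 − (-0.021680)·112.6 = 7.961198
ŷ(89) = a + b·89 = 7.961198 + (-0.021680)·89 = 6.031654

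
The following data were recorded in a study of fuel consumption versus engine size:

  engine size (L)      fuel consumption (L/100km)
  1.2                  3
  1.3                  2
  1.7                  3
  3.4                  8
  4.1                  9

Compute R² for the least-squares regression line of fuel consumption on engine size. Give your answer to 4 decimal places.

n = 5, Σx = 11.7, Σy = 25, Σxy = 75.4, Σx² = 34.39, Σy² = 167
Sxx = Σx² − (Σx)²/n = 34.39 − 27.378 = 7.012
Sxy = Σxy − (Σx)(Σy)/n = 75.4 − 58.5 = 16.9
Syy = Σy² − (Σy)²/n = 167 − 125 = 42
R² = Sxy²/(Sxx·Syy) = (16.9)²/(7.012·42) = 0.969800

0.9698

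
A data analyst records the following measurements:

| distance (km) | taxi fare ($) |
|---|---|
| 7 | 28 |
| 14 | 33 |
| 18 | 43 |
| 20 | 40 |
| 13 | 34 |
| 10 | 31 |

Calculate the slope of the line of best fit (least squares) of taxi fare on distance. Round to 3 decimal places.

n = 6, Σx = 82, Σy = 209, Σxy = 2984, Σx² = 1238
Sxx = Σx² − (Σx)²/n = 1238 − 1120.666667 = 117.333333
Sxy = Σxy − (Σx)(Σy)/n = 2984 − 2856.333333 = 127.666667
b = Sxy/Sxx = 127.666667/117.333333 = 1.088068

1.088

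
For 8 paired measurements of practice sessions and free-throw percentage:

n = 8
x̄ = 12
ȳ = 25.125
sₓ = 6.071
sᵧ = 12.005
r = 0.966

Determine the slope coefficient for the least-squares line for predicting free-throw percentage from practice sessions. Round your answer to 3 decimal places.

1.910

b = r · sᵧ/sₓ = 0.966 · 12.005/6.071 = 1.910201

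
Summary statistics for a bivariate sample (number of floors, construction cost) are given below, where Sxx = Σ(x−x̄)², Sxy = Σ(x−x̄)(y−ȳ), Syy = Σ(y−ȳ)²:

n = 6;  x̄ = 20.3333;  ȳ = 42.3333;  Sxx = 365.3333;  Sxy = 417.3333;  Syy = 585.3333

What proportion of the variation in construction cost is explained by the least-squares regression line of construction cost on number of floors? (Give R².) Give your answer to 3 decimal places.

R² = Sxy²/(Sxx·Syy) = (417.3333)²/(365.3333·585.3333) = 0.814467

0.814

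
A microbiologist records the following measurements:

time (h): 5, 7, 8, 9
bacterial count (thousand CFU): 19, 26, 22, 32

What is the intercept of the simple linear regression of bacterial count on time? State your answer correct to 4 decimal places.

5.4857

n = 4, Σx = 29, Σy = 99, Σxy = 741, Σx² = 219
Sxx = Σx² − (Σx)²/n = 219 − 210.25 = 8.75
Sxy = Σxy − (Σx)(Σy)/n = 741 − 717.75 = 23.25
b = Sxy/Sxx = 23.25/8.75 = 2.657143
a = ȳ − b·x̄ = 24.75 − 2.657143·7.25 = 5.485714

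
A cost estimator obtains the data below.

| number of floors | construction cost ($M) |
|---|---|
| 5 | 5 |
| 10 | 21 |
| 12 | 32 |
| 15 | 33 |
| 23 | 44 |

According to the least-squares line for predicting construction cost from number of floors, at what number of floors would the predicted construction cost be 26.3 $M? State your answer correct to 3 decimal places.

12.664

n = 5, Σx = 65, Σy = 135, Σxy = 2126, Σx² = 1023
Sxx = Σx² − (Σx)²/n = 1023 − 845 = 178
Sxy = Σxy − (Σx)(Σy)/n = 2126 − 1755 = 371
b = Sxy/Sxx = 371/178 = 2.084270
a = ȳ − b·x̄ = 27 − 2.084270·13 = -0.095506
Set a + b·x = 26.3: x = (26.3 − (-0.095506)) / 2.084270 = 12.664151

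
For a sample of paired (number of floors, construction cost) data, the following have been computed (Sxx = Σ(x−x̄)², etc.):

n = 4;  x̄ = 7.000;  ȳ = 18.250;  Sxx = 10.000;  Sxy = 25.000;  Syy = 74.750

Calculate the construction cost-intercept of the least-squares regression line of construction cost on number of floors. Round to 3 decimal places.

0.750

b = Sxy/Sxx = 25/10 = 2.5
a = ȳ − b·x̄ = 18.25 − 2.5·7 = 0.75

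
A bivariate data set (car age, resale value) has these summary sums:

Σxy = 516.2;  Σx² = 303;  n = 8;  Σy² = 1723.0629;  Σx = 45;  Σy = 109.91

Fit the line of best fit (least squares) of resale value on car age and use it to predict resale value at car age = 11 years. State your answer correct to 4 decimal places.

Sxx = Σx² − (Σx)²/n = 303 − 253.125 = 49.875
Sxy = Σxy − (Σx)(Σy)/n = 516.2 − 618.24375 = -102.04375
b = Sxy/Sxx = -102.04375/49.875 = -2.045990
a = ȳ − b·x̄ = 13.73875 − (-2.045990)·5.625 = 25.247444
ŷ(11) = a + b·11 = 25.247444 + (-2.045990)·11 = 2.741554

2.7416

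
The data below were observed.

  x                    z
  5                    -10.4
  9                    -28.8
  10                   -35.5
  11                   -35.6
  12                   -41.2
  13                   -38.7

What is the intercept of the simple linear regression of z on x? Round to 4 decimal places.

6.6250

n = 6, Σx = 60, Σy = -190.2, Σxy = -2055.3, Σx² = 640
Sxx = Σx² − (Σx)²/n = 640 − 600 = 40
Sxy = Σxy − (Σx)(Σy)/n = -2055.3 − (-1902) = -153.3
b = Sxy/Sxx = -153.3/40 = -3.8325
a = ȳ − b·x̄ = -31.7 − (-3.8325)·10 = 6.625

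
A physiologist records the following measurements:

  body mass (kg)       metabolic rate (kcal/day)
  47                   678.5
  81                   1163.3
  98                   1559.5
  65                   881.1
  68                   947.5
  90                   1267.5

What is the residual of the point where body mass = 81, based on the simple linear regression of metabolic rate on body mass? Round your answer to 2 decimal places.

n = 6, Σx = 449, Σy = 6497.4, Σxy = 514724.3, Σx² = 35323
Sxx = Σx² − (Σx)²/n = 35323 − 33600.166667 = 1722.833333
Sxy = Σxy − (Σx)(Σy)/n = 514724.3 − 486222.1 = 28502.2
b = Sxy/Sxx = 28502.2/1722.833333 = 16.543794
a = ȳ − b·x̄ = 1082.9 − 16.543794·74.833333 = -155.127261
ŷ(81) = -155.127261 + 16.543794·81 = 1184.920064
residual = y − ŷ = 1163.3 − 1184.920064 = -21.620064

-21.62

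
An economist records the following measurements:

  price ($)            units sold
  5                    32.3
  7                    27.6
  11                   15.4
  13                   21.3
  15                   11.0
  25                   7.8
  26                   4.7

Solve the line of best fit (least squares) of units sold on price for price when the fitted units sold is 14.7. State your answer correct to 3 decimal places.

16.696

n = 7, Σx = 102, Σy = 120.1, Σxy = 1283.2, Σx² = 1890
Sxx = Σx² − (Σx)²/n = 1890 − 1486.285714 = 403.714286
Sxy = Σxy − (Σx)(Σy)/n = 1283.2 − 1750.028571 = -466.828571
b = Sxy/Sxx = -466.828571/403.714286 = -1.156334
a = ȳ − b·x̄ = 17.157143 − (-1.156334)·14.571429 = 34.006582
Set a + b·x = 14.7: x = (14.7 − 34.006582) / (-1.156334) = 16.696371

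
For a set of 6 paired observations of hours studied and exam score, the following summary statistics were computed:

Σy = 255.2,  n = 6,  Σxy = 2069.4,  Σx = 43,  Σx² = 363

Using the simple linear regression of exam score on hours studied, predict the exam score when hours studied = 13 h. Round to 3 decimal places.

Sxx = Σx² − (Σx)²/n = 363 − 308.166667 = 54.833333
Sxy = Σxy − (Σx)(Σy)/n = 2069.4 − 1828.933333 = 240.466667
b = Sxy/Sxx = 240.466667/54.833333 = 4.385410
a = ȳ − b·x̄ = 42.533333 − 4.385410·7.166667 = 11.104559
ŷ(13) = a + b·13 = 11.104559 + 4.385410·13 = 68.114894

68.115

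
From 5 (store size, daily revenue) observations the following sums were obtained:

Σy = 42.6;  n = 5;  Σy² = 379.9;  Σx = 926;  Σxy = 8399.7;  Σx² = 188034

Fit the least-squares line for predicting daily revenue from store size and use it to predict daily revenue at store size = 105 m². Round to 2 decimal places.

6.05

Sxx = Σx² − (Σx)²/n = 188034 − 171495.2 = 16538.8
Sxy = Σxy − (Σx)(Σy)/n = 8399.7 − 7889.52 = 510.18
b = Sxy/Sxx = 510.18/16538.8 = 0.030847
a = ȳ − b·x̄ = 8.52 − 0.030847·185.2 = 2.807050
ŷ(105) = a + b·105 = 2.807050 + 0.030847·105 = 6.046034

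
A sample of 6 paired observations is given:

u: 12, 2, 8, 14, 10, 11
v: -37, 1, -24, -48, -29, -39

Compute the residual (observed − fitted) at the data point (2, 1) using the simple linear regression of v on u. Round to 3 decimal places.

0.076

n = 6, Σx = 57, Σy = -176, Σxy = -2025, Σx² = 629
Sxx = Σx² − (Σx)²/n = 629 − 541.5 = 87.5
Sxy = Σxy − (Σx)(Σy)/n = -2025 − (-1672) = -353
b = Sxy/Sxx = -353/87.5 = -4.034286
a = ȳ − b·x̄ = -29.333333 − (-4.034286)·9.5 = 8.992381
ŷ(2) = 8.992381 + (-4.034286)·2 = 0.923810
residual = y − ŷ = 1 − 0.923810 = 0.076190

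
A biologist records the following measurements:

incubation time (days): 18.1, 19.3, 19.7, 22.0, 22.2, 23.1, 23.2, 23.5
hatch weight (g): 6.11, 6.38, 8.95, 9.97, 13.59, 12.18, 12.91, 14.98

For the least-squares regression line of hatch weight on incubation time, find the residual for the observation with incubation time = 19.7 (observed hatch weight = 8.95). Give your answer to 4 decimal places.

0.8447

n = 8, Σx = 171.1, Σy = 85.07, Σxy = 1863.978, Σx² = 3689.13
Sxx = Σx² − (Σx)²/n = 3689.13 − 3659.40125 = 29.72875
Sxy = Σxy − (Σx)(Σy)/n = 1863.978 − 1819.434625 = 44.543375
b = Sxy/Sxx = 44.543375/29.72875 = 1.498327
a = ȳ − b·x̄ = 10.63375 − 1.498327·21.3875 = -21.411709
ŷ(19.7) = -21.411709 + 1.498327·19.7 = 8.105324
residual = y − ŷ = 8.95 − 8.105324 = 0.844676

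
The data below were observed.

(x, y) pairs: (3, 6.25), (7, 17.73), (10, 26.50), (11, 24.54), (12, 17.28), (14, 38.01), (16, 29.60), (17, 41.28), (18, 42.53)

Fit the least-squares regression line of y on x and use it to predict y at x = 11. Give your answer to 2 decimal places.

24.82

n = 9, Σx = 108, Σy = 243.72, Σxy = 3358.2, Σx² = 1488
Sxx = Σx² − (Σx)²/n = 1488 − 1296 = 192
Sxy = Σxy − (Σx)(Σy)/n = 3358.2 − 2924.64 = 433.56
b = Sxy/Sxx = 433.56/192 = 2.258125
a = ȳ − b·x̄ = 27.08 − 2.258125·12 = -0.0175
ŷ(11) = a + b·11 = -0.0175 + 2.258125·11 = 24.821875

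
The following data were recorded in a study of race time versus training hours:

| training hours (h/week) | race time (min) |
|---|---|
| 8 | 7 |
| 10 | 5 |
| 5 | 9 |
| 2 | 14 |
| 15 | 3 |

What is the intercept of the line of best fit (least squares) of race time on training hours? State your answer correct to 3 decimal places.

n = 5, Σx = 40, Σy = 38, Σxy = 224, Σx² = 418
Sxx = Σx² − (Σx)²/n = 418 − 320 = 98
Sxy = Σxy − (Σx)(Σy)/n = 224 − 304 = -80
b = Sxy/Sxx = -80/98 = -0.816327
a = ȳ − b·x̄ = 7.6 − (-0.816327)·8 = 14.130612

14.131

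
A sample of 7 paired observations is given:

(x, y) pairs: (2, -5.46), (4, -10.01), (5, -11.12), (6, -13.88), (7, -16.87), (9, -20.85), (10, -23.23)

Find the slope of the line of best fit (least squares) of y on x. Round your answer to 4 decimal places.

-2.2381

n = 7, Σx = 43, Σy = -101.42, Σxy = -727.88, Σx² = 311
Sxx = Σx² − (Σx)²/n = 311 − 264.142857 = 46.857143
Sxy = Σxy − (Σx)(Σy)/n = -727.88 − (-623.008571) = -104.871429
b = Sxy/Sxx = -104.871429/46.857143 = -2.238110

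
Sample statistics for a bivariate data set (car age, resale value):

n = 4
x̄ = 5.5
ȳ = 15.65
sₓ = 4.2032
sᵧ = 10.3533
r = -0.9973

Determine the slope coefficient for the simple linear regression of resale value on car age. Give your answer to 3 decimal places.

-2.457

b = r · sᵧ/sₓ = -0.9973 · 10.3533/4.2032 = -2.456544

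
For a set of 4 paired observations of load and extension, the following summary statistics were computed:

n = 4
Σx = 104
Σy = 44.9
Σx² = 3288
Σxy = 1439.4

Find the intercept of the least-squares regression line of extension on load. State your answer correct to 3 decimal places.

Sxx = Σx² − (Σx)²/n = 3288 − 2704 = 584
Sxy = Σxy − (Σx)(Σy)/n = 1439.4 − 1167.4 = 272
b = Sxy/Sxx = 272/584 = 0.465753
a = ȳ − b·x̄ = 11.225 − 0.465753·26 = -0.884589

-0.885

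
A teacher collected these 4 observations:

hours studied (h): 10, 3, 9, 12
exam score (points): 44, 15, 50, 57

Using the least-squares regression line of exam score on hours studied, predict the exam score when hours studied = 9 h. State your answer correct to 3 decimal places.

n = 4, Σx = 34, Σy = 166, Σxy = 1619, Σx² = 334
Sxx = Σx² − (Σx)²/n = 334 − 289 = 45
Sxy = Σxy − (Σx)(Σy)/n = 1619 − 1411 = 208
b = Sxy/Sxx = 208/45 = 4.622222
a = ȳ − b·x̄ = 41.5 − 4.622222·8.5 = 2.211111
ŷ(9) = a + b·9 = 2.211111 + 4.622222·9 = 43.811111

43.811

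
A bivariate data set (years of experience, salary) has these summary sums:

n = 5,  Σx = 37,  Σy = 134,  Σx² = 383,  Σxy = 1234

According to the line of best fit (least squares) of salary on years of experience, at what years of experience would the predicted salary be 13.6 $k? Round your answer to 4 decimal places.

Sxx = Σx² − (Σx)²/n = 383 − 273.8 = 109.2
Sxy = Σxy − (Σx)(Σy)/n = 1234 − 991.6 = 242.4
b = Sxy/Sxx = 242.4/109.2 = 2.219780
a = ȳ − b·x̄ = 26.8 − 2.219780·7.4 = 10.373626
Set a + b·x = 13.6: x = (13.6 − 10.373626) / 2.219780 = 1.453465

1.4535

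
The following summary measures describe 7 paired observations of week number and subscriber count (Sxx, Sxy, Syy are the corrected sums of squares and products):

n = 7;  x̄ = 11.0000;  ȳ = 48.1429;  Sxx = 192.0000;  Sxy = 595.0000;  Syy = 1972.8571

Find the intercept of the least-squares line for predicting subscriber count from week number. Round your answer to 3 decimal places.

14.054

b = Sxy/Sxx = 595/192 = 3.098958
a = ȳ − b·x̄ = 48.1429 − 3.098958·11 = 14.054358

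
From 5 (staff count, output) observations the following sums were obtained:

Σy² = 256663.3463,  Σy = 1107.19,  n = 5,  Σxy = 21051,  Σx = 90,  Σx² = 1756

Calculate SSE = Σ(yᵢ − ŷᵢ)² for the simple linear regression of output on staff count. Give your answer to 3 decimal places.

Sxx = Σx² − (Σx)²/n = 1756 − 1620 = 136
Sxy = Σxy − (Σx)(Σy)/n = 21051 − 19929.42 = 1121.58
Syy = Σy² − (Σy)²/n = 256663.3463 − 245173.93922 = 11489.40708
b = Sxy/Sxx = 1121.58/136 = 8.246912
SSE = Syy − b·Sxy = 11489.40708 − 8.246912·1121.58 = 2239.835783

2239.836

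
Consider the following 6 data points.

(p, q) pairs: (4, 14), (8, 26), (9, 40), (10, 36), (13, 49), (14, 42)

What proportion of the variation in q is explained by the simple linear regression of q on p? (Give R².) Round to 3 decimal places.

n = 6, Σx = 58, Σy = 207, Σxy = 2209, Σx² = 626, Σy² = 7933
Sxx = Σx² − (Σx)²/n = 626 − 560.666667 = 65.333333
Sxy = Σxy − (Σx)(Σy)/n = 2209 − 2001 = 208
Syy = Σy² − (Σy)²/n = 7933 − 7141.5 = 791.5
R² = Sxy²/(Sxx·Syy) = (208)²/(65.333333·791.5) = 0.836644

0.837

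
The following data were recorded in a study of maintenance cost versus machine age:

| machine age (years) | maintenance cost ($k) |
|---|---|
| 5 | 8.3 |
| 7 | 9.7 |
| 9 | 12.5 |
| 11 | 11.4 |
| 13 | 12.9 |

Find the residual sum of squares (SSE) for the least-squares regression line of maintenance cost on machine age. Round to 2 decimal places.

n = 5, Σx = 45, Σy = 54.8, Σxy = 515, Σx² = 445, Σy² = 615.6
Sxx = Σx² − (Σx)²/n = 445 − 405 = 40
Sxy = Σxy − (Σx)(Σy)/n = 515 − 493.2 = 21.8
Syy = Σy² − (Σy)²/n = 615.6 − 600.608 = 14.992
b = Sxy/Sxx = 21.8/40 = 0.545
SSE = Syy − b·Sxy = 14.992 − 0.545·21.8 = 3.111

3.11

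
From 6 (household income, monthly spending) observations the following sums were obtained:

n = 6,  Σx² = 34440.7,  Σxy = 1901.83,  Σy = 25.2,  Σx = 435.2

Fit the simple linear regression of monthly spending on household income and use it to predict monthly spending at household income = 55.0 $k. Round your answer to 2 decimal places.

Sxx = Σx² − (Σx)²/n = 34440.7 − 31566.506667 = 2874.193333
Sxy = Σxy − (Σx)(Σy)/n = 1901.83 − 1827.84 = 73.99
b = Sxy/Sxx = 73.99/2874.193333 = 0.025743
a = ȳ − b·x̄ = 4.2 − 0.025743·72.533333 = 2.332783
ŷ(55.0) = a + b·55.0 = 2.332783 + 0.025743·55 = 3.748642

3.75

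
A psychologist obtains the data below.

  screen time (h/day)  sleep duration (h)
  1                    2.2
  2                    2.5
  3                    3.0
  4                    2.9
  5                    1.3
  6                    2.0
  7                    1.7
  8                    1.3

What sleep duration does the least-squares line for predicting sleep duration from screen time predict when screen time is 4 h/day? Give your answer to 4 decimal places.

n = 8, Σx = 36, Σy = 16.9, Σxy = 68.6, Σx² = 204
Sxx = Σx² − (Σx)²/n = 204 − 162 = 42
Sxy = Σxy − (Σx)(Σy)/n = 68.6 − 76.05 = -7.45
b = Sxy/Sxx = -7.45/42 = -0.177381
a = ȳ − b·x̄ = 2.1125 − (-0.177381)·4.5 = 2.910714
ŷ(4) = a + b·4 = 2.910714 + (-0.177381)·4 = 2.201190

2.2012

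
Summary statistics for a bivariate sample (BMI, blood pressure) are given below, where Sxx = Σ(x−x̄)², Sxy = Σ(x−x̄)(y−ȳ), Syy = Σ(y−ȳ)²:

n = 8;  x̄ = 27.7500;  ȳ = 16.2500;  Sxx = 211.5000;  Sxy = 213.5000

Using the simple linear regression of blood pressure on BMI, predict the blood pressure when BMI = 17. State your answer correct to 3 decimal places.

5.398

b = Sxy/Sxx = 213.5/211.5 = 1.009456
a = ȳ − b·x̄ = 16.25 − 1.009456·27.75 = -11.762411
ŷ(17) = a + b·17 = -11.762411 + 1.009456·17 = 5.398345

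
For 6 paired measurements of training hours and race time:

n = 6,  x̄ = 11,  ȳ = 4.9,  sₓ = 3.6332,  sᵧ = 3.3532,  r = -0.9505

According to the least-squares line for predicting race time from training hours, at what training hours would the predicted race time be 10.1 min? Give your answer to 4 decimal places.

5.0724

b = r · sᵧ/sₓ = -0.9505 · 3.3532/3.6332 = -0.877248
a = ȳ − b·x̄ = 4.9 − (-0.877248)·11 = 14.549725
Set a + b·x = 10.1: x = (10.1 − 14.549725) / (-0.877248) = 5.072370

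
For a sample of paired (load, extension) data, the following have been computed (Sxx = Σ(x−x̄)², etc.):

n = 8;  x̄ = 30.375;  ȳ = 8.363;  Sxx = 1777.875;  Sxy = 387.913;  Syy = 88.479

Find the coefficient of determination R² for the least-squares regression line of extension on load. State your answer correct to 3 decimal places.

R² = Sxy²/(Sxx·Syy) = (387.913)²/(1777.875·88.479) = 0.956593

0.957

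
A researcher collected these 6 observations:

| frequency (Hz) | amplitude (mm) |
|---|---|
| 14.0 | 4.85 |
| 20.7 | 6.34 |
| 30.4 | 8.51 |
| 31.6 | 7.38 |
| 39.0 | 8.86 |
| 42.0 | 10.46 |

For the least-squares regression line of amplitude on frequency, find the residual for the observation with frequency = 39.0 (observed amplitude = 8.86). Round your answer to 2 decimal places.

n = 6, Σx = 177.7, Σy = 46.4, Σxy = 1475.91, Σx² = 5832.21
Sxx = Σx² − (Σx)²/n = 5832.21 − 5262.881667 = 569.328333
Sxy = Σxy − (Σx)(Σy)/n = 1475.91 − 1374.213333 = 101.696667
b = Sxy/Sxx = 101.696667/569.328333 = 0.178626
a = ȳ − b·x̄ = 7.733333 − 0.178626·29.616667 = 2.443036
ŷ(39.0) = 2.443036 + 0.178626·39 = 9.409438
residual = y − ŷ = 8.86 − 9.409438 = -0.549438

-0.55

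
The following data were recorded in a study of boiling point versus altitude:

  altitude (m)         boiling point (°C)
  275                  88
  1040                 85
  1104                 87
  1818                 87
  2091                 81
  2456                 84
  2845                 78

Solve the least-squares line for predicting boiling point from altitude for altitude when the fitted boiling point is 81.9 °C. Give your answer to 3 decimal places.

n = 7, Σx = 11629, Σy = 590, Σxy = 964399, Σx² = 24179407
Sxx = Σx² − (Σx)²/n = 24179407 − 19319091.571429 = 4860315.428571
Sxy = Σxy − (Σx)(Σy)/n = 964399 − 980158.571429 = -15759.571429
b = Sxy/Sxx = -15759.571429/4860315.428571 = -0.003242
a = ȳ − b·x̄ = 84.285714 − (-0.003242)·1661.285714 = 89.672433
Set a + b·x = 81.9: x = (81.9 − 89.672433) / (-0.003242) = 2397.049628

2397.050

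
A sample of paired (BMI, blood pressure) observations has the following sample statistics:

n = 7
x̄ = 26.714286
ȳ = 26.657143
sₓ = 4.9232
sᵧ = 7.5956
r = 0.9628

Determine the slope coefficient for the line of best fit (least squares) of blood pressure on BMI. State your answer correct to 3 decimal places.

1.485

b = r · sᵧ/sₓ = 0.9628 · 7.5956/4.9232 = 1.485425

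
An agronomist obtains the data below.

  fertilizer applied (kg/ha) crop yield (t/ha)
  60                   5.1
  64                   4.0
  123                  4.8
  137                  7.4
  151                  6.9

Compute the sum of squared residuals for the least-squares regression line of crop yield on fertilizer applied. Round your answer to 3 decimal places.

n = 5, Σx = 535, Σy = 28.2, Σxy = 3208.1, Σx² = 64395, Σy² = 167.42
Sxx = Σx² − (Σx)²/n = 64395 − 57245 = 7150
Sxy = Σxy − (Σx)(Σy)/n = 3208.1 − 3017.4 = 190.7
Syy = Σy² − (Σy)²/n = 167.42 − 159.048 = 8.372
b = Sxy/Sxx = 190.7/7150 = 0.026671
SSE = Syy − b·Sxy = 8.372 − 0.026671·190.7 = 3.285778

3.286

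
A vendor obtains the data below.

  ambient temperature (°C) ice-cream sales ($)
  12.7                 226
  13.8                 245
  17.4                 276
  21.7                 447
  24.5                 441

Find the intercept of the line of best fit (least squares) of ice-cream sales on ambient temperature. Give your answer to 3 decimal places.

n = 5, Σx = 90.1, Σy = 1635, Σxy = 31558, Σx² = 1725.63
Sxx = Σx² − (Σx)²/n = 1725.63 − 1623.602 = 102.028
Sxy = Σxy − (Σx)(Σy)/n = 31558 − 29462.7 = 2095.3
b = Sxy/Sxx = 2095.3/102.028 = 20.536519
a = ȳ − b·x̄ = 327 − 20.536519·18.02 = -43.068079

-43.068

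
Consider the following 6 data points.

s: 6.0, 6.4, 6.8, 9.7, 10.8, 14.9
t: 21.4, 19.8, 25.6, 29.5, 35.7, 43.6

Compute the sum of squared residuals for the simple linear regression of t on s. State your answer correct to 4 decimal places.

n = 6, Σx = 54.6, Σy = 175.6, Σxy = 1750.55, Σx² = 555.94, Σy² = 5551.06
Sxx = Σx² − (Σx)²/n = 555.94 − 496.86 = 59.08
Sxy = Σxy − (Σx)(Σy)/n = 1750.55 − 1597.96 = 152.59
Syy = Σy² − (Σy)²/n = 5551.06 − 5139.226667 = 411.833333
b = Sxy/Sxx = 152.59/59.08 = 2.582769
SSE = Syy − b·Sxy = 411.833333 − 2.582769·152.59 = 17.728592

17.7286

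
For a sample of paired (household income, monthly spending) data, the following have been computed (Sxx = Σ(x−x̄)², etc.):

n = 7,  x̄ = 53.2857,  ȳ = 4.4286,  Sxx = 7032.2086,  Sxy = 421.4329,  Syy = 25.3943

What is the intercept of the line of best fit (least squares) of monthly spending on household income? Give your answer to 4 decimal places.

1.2352

b = Sxy/Sxx = 421.4329/7032.2086 = 0.059929
a = ȳ − b·x̄ = 4.4286 − 0.059929·53.2857 = 1.235244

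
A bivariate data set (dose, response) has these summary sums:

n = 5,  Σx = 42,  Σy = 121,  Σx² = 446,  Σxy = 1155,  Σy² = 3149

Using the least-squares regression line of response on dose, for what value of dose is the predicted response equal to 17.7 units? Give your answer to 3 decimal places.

4.029

Sxx = Σx² − (Σx)²/n = 446 − 352.8 = 93.2
Sxy = Σxy − (Σx)(Σy)/n = 1155 − 1016.4 = 138.6
b = Sxy/Sxx = 138.6/93.2 = 1.487124
a = ȳ − b·x̄ = 24.2 − 1.487124·8.4 = 11.708155
Set a + b·x = 17.7: x = (17.7 − 11.708155) / 1.487124 = 4.029149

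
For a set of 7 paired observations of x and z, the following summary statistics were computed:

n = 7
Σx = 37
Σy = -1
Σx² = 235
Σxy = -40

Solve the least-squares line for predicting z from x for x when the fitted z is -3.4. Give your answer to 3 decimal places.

Sxx = Σx² − (Σx)²/n = 235 − 195.571429 = 39.428571
Sxy = Σxy − (Σx)(Σy)/n = -40 − (-5.285714) = -34.714286
b = Sxy/Sxx = -34.714286/39.428571 = -0.880435
a = ȳ − b·x̄ = -0.142857 − (-0.880435)·5.285714 = 4.510870
Set a + b·x = -3.4: x = (-3.4 − 4.510870) / (-0.880435) = 8.985185

8.985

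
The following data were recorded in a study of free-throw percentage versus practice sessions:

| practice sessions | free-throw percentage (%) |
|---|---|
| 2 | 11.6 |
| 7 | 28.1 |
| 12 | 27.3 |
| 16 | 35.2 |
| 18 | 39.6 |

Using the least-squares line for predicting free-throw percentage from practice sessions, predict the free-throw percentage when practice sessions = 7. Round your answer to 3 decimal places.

n = 5, Σx = 55, Σy = 141.8, Σxy = 1823.5, Σx² = 777
Sxx = Σx² − (Σx)²/n = 777 − 605 = 172
Sxy = Σxy − (Σx)(Σy)/n = 1823.5 − 1559.8 = 263.7
b = Sxy/Sxx = 263.7/172 = 1.533140
a = ȳ − b·x̄ = 28.36 − 1.533140·11 = 11.495465
ŷ(7) = a + b·7 = 11.495465 + 1.533140·7 = 22.227442

22.227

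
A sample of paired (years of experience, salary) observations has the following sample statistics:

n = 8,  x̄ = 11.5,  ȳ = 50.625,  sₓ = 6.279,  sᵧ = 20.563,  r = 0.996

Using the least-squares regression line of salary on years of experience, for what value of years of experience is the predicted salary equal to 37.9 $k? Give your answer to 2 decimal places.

7.60

b = r · sᵧ/sₓ = 0.996 · 20.563/6.279 = 3.261785
a = ȳ − b·x̄ = 50.625 − 3.261785·11.5 = 13.114473
Set a + b·x = 37.9: x = (37.9 − 13.114473) / 3.261785 = 7.598762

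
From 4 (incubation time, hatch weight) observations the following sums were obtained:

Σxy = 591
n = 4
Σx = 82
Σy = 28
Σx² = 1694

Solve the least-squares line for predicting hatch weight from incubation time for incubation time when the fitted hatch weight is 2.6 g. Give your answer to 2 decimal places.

Sxx = Σx² − (Σx)²/n = 1694 − 1681 = 13
Sxy = Σxy − (Σx)(Σy)/n = 591 − 574 = 17
b = Sxy/Sxx = 17/13 = 1.307692
a = ȳ − b·x̄ = 7 − 1.307692·20.5 = -19.807692
Set a + b·x = 2.6: x = (2.6 − (-19.807692)) / 1.307692 = 17.135294

17.14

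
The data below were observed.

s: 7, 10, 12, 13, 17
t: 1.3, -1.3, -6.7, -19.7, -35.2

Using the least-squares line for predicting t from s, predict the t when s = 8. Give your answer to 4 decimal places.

n = 5, Σx = 59, Σy = -61.6, Σxy = -938.8, Σx² = 751
Sxx = Σx² − (Σx)²/n = 751 − 696.2 = 54.8
Sxy = Σxy − (Σx)(Σy)/n = -938.8 − (-726.88) = -211.92
b = Sxy/Sxx = -211.92/54.8 = -3.867153
a = ȳ − b·x̄ = -12.32 − (-3.867153)·11.8 = 33.312409
ŷ(8) = a + b·8 = 33.312409 + (-3.867153)·8 = 2.375182

2.3752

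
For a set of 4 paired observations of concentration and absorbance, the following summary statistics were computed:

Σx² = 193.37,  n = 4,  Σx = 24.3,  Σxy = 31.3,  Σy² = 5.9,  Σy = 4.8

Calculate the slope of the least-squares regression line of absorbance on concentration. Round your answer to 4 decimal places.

0.0468

Sxx = Σx² − (Σx)²/n = 193.37 − 147.6225 = 45.7475
Sxy = Σxy − (Σx)(Σy)/n = 31.3 − 29.16 = 2.14
b = Sxy/Sxx = 2.14/45.7475 = 0.046779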